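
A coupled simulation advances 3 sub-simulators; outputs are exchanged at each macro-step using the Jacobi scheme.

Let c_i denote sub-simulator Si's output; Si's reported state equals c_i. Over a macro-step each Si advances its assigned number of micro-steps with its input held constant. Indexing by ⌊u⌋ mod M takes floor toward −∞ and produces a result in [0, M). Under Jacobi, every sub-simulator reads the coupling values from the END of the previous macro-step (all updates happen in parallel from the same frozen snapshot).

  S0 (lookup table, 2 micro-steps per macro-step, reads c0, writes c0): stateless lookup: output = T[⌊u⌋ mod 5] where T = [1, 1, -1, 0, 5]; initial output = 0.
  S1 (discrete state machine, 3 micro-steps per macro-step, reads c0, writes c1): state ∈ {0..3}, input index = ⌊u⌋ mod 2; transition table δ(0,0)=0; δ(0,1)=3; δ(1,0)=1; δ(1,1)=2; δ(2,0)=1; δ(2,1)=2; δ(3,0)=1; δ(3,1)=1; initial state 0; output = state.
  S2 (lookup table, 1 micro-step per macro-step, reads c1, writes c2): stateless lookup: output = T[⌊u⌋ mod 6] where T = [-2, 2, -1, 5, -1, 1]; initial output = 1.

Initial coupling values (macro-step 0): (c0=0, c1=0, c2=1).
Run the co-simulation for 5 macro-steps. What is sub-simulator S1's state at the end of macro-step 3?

macro 1: S0 reads c0=0 → after 2×micro: 1; S1 reads c0=0 → after 3×micro: 0; S2 reads c1=0 → after 1×micro: -2 ⇒ (c0=1, c1=0, c2=-2)
macro 2: S0 reads c0=1 → after 2×micro: 1; S1 reads c0=1 → after 3×micro: 2; S2 reads c1=0 → after 1×micro: -2 ⇒ (c0=1, c1=2, c2=-2)
macro 3: S0 reads c0=1 → after 2×micro: 1; S1 reads c0=1 → after 3×micro: 2; S2 reads c1=2 → after 1×micro: -1 ⇒ (c0=1, c1=2, c2=-1)
macro 4: S0 reads c0=1 → after 2×micro: 1; S1 reads c0=1 → after 3×micro: 2; S2 reads c1=2 → after 1×micro: -1 ⇒ (c0=1, c1=2, c2=-1)
macro 5: S0 reads c0=1 → after 2×micro: 1; S1 reads c0=1 → after 3×micro: 2; S2 reads c1=2 → after 1×micro: -1 ⇒ (c0=1, c1=2, c2=-1)

S1 state at macro-step 3 = 2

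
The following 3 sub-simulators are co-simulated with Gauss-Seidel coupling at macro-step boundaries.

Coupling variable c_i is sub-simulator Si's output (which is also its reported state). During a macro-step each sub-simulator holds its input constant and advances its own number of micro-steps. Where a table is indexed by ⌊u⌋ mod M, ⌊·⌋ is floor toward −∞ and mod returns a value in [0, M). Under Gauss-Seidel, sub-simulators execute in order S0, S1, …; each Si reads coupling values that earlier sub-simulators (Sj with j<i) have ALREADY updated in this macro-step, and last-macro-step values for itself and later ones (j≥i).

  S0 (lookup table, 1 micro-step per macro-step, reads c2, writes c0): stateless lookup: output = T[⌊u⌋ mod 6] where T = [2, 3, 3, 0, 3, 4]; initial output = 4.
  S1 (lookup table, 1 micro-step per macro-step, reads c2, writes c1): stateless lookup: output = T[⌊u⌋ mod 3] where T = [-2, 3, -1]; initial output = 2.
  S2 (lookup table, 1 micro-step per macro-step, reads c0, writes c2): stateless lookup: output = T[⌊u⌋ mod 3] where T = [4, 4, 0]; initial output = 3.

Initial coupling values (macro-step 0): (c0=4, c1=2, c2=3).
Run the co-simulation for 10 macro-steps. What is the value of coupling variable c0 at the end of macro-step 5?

c0 at macro-step 5 = 3

macro 1: S0 reads c2=3 → after 1×micro: 0; S1 reads c2=3 → after 1×micro: -2; S2 reads c0=0 → after 1×micro: 4 ⇒ (c0=0, c1=-2, c2=4)
macro 2: S0 reads c2=4 → after 1×micro: 3; S1 reads c2=4 → after 1×micro: 3; S2 reads c0=3 → after 1×micro: 4 ⇒ (c0=3, c1=3, c2=4)
macro 3: S0 reads c2=4 → after 1×micro: 3; S1 reads c2=4 → after 1×micro: 3; S2 reads c0=3 → after 1×micro: 4 ⇒ (c0=3, c1=3, c2=4)
macro 4: S0 reads c2=4 → after 1×micro: 3; S1 reads c2=4 → after 1×micro: 3; S2 reads c0=3 → after 1×micro: 4 ⇒ (c0=3, c1=3, c2=4)
macro 5: S0 reads c2=4 → after 1×micro: 3; S1 reads c2=4 → after 1×micro: 3; S2 reads c0=3 → after 1×micro: 4 ⇒ (c0=3, c1=3, c2=4)
macro 6: S0 reads c2=4 → after 1×micro: 3; S1 reads c2=4 → after 1×micro: 3; S2 reads c0=3 → after 1×micro: 4 ⇒ (c0=3, c1=3, c2=4)
macro 7: S0 reads c2=4 → after 1×micro: 3; S1 reads c2=4 → after 1×micro: 3; S2 reads c0=3 → after 1×micro: 4 ⇒ (c0=3, c1=3, c2=4)
macro 8: S0 reads c2=4 → after 1×micro: 3; S1 reads c2=4 → after 1×micro: 3; S2 reads c0=3 → after 1×micro: 4 ⇒ (c0=3, c1=3, c2=4)
macro 9: S0 reads c2=4 → after 1×micro: 3; S1 reads c2=4 → after 1×micro: 3; S2 reads c0=3 → after 1×micro: 4 ⇒ (c0=3, c1=3, c2=4)
macro 10: S0 reads c2=4 → after 1×micro: 3; S1 reads c2=4 → after 1×micro: 3; S2 reads c0=3 → after 1×micro: 4 ⇒ (c0=3, c1=3, c2=4)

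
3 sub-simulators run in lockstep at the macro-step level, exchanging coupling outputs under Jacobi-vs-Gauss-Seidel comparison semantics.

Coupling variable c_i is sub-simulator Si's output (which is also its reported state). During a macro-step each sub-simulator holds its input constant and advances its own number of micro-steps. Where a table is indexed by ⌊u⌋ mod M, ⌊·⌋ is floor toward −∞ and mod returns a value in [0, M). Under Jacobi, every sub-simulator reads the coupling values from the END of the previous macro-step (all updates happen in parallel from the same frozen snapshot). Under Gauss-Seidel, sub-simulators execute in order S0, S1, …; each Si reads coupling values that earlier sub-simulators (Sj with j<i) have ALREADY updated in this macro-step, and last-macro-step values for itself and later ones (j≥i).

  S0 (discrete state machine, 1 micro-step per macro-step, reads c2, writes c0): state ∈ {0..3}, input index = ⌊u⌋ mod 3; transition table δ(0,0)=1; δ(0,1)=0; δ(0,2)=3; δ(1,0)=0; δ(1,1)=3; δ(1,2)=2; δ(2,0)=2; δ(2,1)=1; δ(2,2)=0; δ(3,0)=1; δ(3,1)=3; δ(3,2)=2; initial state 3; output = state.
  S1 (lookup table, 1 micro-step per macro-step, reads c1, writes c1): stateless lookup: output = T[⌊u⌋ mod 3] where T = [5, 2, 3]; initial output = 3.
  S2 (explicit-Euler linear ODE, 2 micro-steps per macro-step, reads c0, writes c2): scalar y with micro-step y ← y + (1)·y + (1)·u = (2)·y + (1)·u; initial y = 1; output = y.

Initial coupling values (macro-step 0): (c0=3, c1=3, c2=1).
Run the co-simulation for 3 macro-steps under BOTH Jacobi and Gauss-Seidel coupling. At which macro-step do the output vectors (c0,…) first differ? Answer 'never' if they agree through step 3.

[Jacobi] macro 1: S0 reads c2=1 → after 1×micro: 3; S1 reads c1=3 → after 1×micro: 5; S2 reads c0=3 → after 2×micro: 13 ⇒ (c0=3, c1=5, c2=13)
[Jacobi] macro 2: S0 reads c2=13 → after 1×micro: 3; S1 reads c1=5 → after 1×micro: 3; S2 reads c0=3 → after 2×micro: 61 ⇒ (c0=3, c1=3, c2=61)
[Jacobi] macro 3: S0 reads c2=61 → after 1×micro: 3; S1 reads c1=3 → after 1×micro: 5; S2 reads c0=3 → after 2×micro: 253 ⇒ (c0=3, c1=5, c2=253)
[Gauss-Seidel] macro 1: S0 reads c2=1 → after 1×micro: 3; S1 reads c1=3 → after 1×micro: 5; S2 reads c0=3 → after 2×micro: 13 ⇒ (c0=3, c1=5, c2=13)
[Gauss-Seidel] macro 2: S0 reads c2=13 → after 1×micro: 3; S1 reads c1=5 → after 1×micro: 3; S2 reads c0=3 → after 2×micro: 61 ⇒ (c0=3, c1=3, c2=61)
[Gauss-Seidel] macro 3: S0 reads c2=61 → after 1×micro: 3; S1 reads c1=3 → after 1×micro: 5; S2 reads c0=3 → after 2×micro: 253 ⇒ (c0=3, c1=5, c2=253)

first divergence at macro-step: never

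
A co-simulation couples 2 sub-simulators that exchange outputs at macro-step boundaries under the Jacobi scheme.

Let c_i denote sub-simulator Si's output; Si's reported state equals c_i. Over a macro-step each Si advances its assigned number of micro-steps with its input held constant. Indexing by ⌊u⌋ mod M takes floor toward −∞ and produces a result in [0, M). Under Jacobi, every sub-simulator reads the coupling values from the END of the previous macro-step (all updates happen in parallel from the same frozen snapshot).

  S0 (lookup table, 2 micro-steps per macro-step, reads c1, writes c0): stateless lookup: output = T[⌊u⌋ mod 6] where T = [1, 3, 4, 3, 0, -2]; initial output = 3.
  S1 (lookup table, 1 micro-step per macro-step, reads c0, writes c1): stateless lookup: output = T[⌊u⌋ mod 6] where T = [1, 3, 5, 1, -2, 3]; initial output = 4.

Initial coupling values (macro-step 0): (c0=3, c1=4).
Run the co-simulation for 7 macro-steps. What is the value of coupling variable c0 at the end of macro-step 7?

macro 1: S0 reads c1=4 → after 2×micro: 0; S1 reads c0=3 → after 1×micro: 1 ⇒ (c0=0, c1=1)
macro 2: S0 reads c1=1 → after 2×micro: 3; S1 reads c0=0 → after 1×micro: 1 ⇒ (c0=3, c1=1)
macro 3: S0 reads c1=1 → after 2×micro: 3; S1 reads c0=3 → after 1×micro: 1 ⇒ (c0=3, c1=1)
macro 4: S0 reads c1=1 → after 2×micro: 3; S1 reads c0=3 → after 1×micro: 1 ⇒ (c0=3, c1=1)
macro 5: S0 reads c1=1 → after 2×micro: 3; S1 reads c0=3 → after 1×micro: 1 ⇒ (c0=3, c1=1)
macro 6: S0 reads c1=1 → after 2×micro: 3; S1 reads c0=3 → after 1×micro: 1 ⇒ (c0=3, c1=1)
macro 7: S0 reads c1=1 → after 2×micro: 3; S1 reads c0=3 → after 1×micro: 1 ⇒ (c0=3, c1=1)

c0 at macro-step 7 = 3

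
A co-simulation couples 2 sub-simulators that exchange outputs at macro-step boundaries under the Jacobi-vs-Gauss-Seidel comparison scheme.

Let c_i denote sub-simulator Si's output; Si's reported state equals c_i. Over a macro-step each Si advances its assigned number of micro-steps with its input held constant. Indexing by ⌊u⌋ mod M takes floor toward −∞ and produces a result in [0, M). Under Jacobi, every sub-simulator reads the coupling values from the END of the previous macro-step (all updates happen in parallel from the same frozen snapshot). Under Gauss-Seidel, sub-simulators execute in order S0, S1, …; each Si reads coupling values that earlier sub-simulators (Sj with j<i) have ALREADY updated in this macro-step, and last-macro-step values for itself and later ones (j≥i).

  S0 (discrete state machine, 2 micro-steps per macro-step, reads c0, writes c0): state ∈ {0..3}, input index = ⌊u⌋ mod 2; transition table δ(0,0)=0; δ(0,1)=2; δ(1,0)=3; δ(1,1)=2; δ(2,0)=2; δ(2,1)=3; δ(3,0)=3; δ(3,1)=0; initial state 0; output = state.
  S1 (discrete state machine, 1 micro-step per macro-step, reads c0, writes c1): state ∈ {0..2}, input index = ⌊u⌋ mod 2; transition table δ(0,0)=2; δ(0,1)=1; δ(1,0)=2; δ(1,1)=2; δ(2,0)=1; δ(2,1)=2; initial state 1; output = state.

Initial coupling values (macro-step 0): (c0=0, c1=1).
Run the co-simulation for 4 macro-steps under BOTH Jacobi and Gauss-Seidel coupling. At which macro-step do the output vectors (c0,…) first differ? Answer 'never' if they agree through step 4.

[Jacobi] macro 1: S0 reads c0=0 → after 2×micro: 0; S1 reads c0=0 → after 1×micro: 2 ⇒ (c0=0, c1=2)
[Jacobi] macro 2: S0 reads c0=0 → after 2×micro: 0; S1 reads c0=0 → after 1×micro: 1 ⇒ (c0=0, c1=1)
[Jacobi] macro 3: S0 reads c0=0 → after 2×micro: 0; S1 reads c0=0 → after 1×micro: 2 ⇒ (c0=0, c1=2)
[Jacobi] macro 4: S0 reads c0=0 → after 2×micro: 0; S1 reads c0=0 → after 1×micro: 1 ⇒ (c0=0, c1=1)
[Gauss-Seidel] macro 1: S0 reads c0=0 → after 2×micro: 0; S1 reads c0=0 → after 1×micro: 2 ⇒ (c0=0, c1=2)
[Gauss-Seidel] macro 2: S0 reads c0=0 → after 2×micro: 0; S1 reads c0=0 → after 1×micro: 1 ⇒ (c0=0, c1=1)
[Gauss-Seidel] macro 3: S0 reads c0=0 → after 2×micro: 0; S1 reads c0=0 → after 1×micro: 2 ⇒ (c0=0, c1=2)
[Gauss-Seidel] macro 4: S0 reads c0=0 → after 2×micro: 0; S1 reads c0=0 → after 1×micro: 1 ⇒ (c0=0, c1=1)

first divergence at macro-step: never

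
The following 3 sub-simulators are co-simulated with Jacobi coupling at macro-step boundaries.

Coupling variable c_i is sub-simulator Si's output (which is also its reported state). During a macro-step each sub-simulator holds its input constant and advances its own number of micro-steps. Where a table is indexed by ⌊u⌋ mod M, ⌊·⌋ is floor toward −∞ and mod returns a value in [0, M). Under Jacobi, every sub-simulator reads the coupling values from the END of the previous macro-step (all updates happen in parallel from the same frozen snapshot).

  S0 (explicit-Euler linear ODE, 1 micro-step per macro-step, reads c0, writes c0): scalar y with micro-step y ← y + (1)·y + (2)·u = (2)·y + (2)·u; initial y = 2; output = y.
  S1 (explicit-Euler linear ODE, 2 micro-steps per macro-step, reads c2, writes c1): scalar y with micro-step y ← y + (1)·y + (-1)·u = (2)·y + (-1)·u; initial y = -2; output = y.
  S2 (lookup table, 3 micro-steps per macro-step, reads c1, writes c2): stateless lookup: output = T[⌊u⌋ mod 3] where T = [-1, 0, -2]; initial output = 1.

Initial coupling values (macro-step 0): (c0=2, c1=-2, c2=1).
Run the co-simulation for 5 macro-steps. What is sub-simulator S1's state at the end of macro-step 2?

macro 1: S0 reads c0=2 → after 1×micro: 8; S1 reads c2=1 → after 2×micro: -11; S2 reads c1=-2 → after 3×micro: 0 ⇒ (c0=8, c1=-11, c2=0)
macro 2: S0 reads c0=8 → after 1×micro: 32; S1 reads c2=0 → after 2×micro: -44; S2 reads c1=-11 → after 3×micro: 0 ⇒ (c0=32, c1=-44, c2=0)
macro 3: S0 reads c0=32 → after 1×micro: 128; S1 reads c2=0 → after 2×micro: -176; S2 reads c1=-44 → after 3×micro: 0 ⇒ (c0=128, c1=-176, c2=0)
macro 4: S0 reads c0=128 → after 1×micro: 512; S1 reads c2=0 → after 2×micro: -704; S2 reads c1=-176 → after 3×micro: 0 ⇒ (c0=512, c1=-704, c2=0)
macro 5: S0 reads c0=512 → after 1×micro: 2048; S1 reads c2=0 → after 2×micro: -2816; S2 reads c1=-704 → after 3×micro: 0 ⇒ (c0=2048, c1=-2816, c2=0)

S1 state at macro-step 2 = -44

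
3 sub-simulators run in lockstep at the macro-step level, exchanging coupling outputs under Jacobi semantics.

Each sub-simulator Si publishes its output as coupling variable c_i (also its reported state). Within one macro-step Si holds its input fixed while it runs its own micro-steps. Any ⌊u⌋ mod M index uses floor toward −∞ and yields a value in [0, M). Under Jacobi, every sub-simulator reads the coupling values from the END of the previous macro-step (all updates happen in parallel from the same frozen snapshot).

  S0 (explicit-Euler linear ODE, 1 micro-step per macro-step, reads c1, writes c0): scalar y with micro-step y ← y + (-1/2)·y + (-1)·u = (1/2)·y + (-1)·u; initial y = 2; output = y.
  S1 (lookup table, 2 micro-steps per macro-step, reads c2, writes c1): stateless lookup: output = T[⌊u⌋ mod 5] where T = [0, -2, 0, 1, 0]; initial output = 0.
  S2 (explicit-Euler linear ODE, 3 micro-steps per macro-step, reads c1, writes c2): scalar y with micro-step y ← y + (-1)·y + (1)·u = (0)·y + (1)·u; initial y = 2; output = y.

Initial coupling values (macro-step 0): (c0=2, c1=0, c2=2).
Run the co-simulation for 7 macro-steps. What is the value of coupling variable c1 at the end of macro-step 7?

c1 at macro-step 7 = 0

macro 1: S0 reads c1=0 → after 1×micro: 1; S1 reads c2=2 → after 2×micro: 0; S2 reads c1=0 → after 3×micro: 0 ⇒ (c0=1, c1=0, c2=0)
macro 2: S0 reads c1=0 → after 1×micro: 1/2; S1 reads c2=0 → after 2×micro: 0; S2 reads c1=0 → after 3×micro: 0 ⇒ (c0=1/2, c1=0, c2=0)
macro 3: S0 reads c1=0 → after 1×micro: 1/4; S1 reads c2=0 → after 2×micro: 0; S2 reads c1=0 → after 3×micro: 0 ⇒ (c0=1/4, c1=0, c2=0)
macro 4: S0 reads c1=0 → after 1×micro: 1/8; S1 reads c2=0 → after 2×micro: 0; S2 reads c1=0 → after 3×micro: 0 ⇒ (c0=1/8, c1=0, c2=0)
macro 5: S0 reads c1=0 → after 1×micro: 1/16; S1 reads c2=0 → after 2×micro: 0; S2 reads c1=0 → after 3×micro: 0 ⇒ (c0=1/16, c1=0, c2=0)
macro 6: S0 reads c1=0 → after 1×micro: 1/32; S1 reads c2=0 → after 2×micro: 0; S2 reads c1=0 → after 3×micro: 0 ⇒ (c0=1/32, c1=0, c2=0)
macro 7: S0 reads c1=0 → after 1×micro: 1/64; S1 reads c2=0 → after 2×micro: 0; S2 reads c1=0 → after 3×micro: 0 ⇒ (c0=1/64, c1=0, c2=0)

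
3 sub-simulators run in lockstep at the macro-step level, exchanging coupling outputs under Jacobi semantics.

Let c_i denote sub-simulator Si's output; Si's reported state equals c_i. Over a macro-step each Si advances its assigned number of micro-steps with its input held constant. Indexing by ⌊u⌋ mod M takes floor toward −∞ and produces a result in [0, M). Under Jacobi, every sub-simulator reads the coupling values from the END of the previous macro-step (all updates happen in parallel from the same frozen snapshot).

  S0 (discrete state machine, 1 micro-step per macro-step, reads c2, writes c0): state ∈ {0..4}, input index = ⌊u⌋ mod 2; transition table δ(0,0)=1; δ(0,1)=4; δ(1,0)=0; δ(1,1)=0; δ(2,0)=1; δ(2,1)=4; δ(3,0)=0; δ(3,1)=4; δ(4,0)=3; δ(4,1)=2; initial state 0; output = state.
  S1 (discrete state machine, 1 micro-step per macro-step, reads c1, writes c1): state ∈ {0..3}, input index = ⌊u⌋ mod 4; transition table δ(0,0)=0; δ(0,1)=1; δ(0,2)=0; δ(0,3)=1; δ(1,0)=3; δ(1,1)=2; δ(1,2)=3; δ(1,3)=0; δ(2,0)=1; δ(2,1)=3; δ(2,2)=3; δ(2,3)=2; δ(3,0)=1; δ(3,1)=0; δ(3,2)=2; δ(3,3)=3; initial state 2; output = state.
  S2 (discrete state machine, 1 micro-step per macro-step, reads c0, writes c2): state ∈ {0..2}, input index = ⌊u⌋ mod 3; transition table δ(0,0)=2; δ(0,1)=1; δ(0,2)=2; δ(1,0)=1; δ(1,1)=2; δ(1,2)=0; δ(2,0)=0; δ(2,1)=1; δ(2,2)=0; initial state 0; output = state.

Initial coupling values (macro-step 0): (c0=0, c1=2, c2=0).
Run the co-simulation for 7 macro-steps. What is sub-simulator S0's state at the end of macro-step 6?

macro 1: S0 reads c2=0 → after 1×micro: 1; S1 reads c1=2 → after 1×micro: 3; S2 reads c0=0 → after 1×micro: 2 ⇒ (c0=1, c1=3, c2=2)
macro 2: S0 reads c2=2 → after 1×micro: 0; S1 reads c1=3 → after 1×micro: 3; S2 reads c0=1 → after 1×micro: 1 ⇒ (c0=0, c1=3, c2=1)
macro 3: S0 reads c2=1 → after 1×micro: 4; S1 reads c1=3 → after 1×micro: 3; S2 reads c0=0 → after 1×micro: 1 ⇒ (c0=4, c1=3, c2=1)
macro 4: S0 reads c2=1 → after 1×micro: 2; S1 reads c1=3 → after 1×micro: 3; S2 reads c0=4 → after 1×micro: 2 ⇒ (c0=2, c1=3, c2=2)
macro 5: S0 reads c2=2 → after 1×micro: 1; S1 reads c1=3 → after 1×micro: 3; S2 reads c0=2 → after 1×micro: 0 ⇒ (c0=1, c1=3, c2=0)
macro 6: S0 reads c2=0 → after 1×micro: 0; S1 reads c1=3 → after 1×micro: 3; S2 reads c0=1 → after 1×micro: 1 ⇒ (c0=0, c1=3, c2=1)
macro 7: S0 reads c2=1 → after 1×micro: 4; S1 reads c1=3 → after 1×micro: 3; S2 reads c0=0 → after 1×micro: 1 ⇒ (c0=4, c1=3, c2=1)

S0 state at macro-step 6 = 0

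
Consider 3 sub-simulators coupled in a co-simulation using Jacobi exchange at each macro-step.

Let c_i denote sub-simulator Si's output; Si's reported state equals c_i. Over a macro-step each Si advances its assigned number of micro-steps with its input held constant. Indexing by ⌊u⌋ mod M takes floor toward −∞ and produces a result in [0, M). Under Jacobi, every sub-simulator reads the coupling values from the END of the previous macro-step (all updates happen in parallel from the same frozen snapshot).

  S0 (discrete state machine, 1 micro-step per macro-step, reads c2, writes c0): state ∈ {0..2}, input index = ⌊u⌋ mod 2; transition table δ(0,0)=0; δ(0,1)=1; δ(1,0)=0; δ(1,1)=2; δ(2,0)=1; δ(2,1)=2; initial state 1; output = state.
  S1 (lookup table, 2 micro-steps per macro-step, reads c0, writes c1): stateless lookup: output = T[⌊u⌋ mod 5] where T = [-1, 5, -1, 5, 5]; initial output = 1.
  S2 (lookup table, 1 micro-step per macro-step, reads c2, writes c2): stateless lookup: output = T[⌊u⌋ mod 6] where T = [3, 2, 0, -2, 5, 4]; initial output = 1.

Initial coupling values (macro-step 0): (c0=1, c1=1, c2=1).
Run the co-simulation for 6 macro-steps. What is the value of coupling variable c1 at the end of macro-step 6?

c1 at macro-step 6 = -1

macro 1: S0 reads c2=1 → after 1×micro: 2; S1 reads c0=1 → after 2×micro: 5; S2 reads c2=1 → after 1×micro: 2 ⇒ (c0=2, c1=5, c2=2)
macro 2: S0 reads c2=2 → after 1×micro: 1; S1 reads c0=2 → after 2×micro: -1; S2 reads c2=2 → after 1×micro: 0 ⇒ (c0=1, c1=-1, c2=0)
macro 3: S0 reads c2=0 → after 1×micro: 0; S1 reads c0=1 → after 2×micro: 5; S2 reads c2=0 → after 1×micro: 3 ⇒ (c0=0, c1=5, c2=3)
macro 4: S0 reads c2=3 → after 1×micro: 1; S1 reads c0=0 → after 2×micro: -1; S2 reads c2=3 → after 1×micro: -2 ⇒ (c0=1, c1=-1, c2=-2)
macro 5: S0 reads c2=-2 → after 1×micro: 0; S1 reads c0=1 → after 2×micro: 5; S2 reads c2=-2 → after 1×micro: 5 ⇒ (c0=0, c1=5, c2=5)
macro 6: S0 reads c2=5 → after 1×micro: 1; S1 reads c0=0 → after 2×micro: -1; S2 reads c2=5 → after 1×micro: 4 ⇒ (c0=1, c1=-1, c2=4)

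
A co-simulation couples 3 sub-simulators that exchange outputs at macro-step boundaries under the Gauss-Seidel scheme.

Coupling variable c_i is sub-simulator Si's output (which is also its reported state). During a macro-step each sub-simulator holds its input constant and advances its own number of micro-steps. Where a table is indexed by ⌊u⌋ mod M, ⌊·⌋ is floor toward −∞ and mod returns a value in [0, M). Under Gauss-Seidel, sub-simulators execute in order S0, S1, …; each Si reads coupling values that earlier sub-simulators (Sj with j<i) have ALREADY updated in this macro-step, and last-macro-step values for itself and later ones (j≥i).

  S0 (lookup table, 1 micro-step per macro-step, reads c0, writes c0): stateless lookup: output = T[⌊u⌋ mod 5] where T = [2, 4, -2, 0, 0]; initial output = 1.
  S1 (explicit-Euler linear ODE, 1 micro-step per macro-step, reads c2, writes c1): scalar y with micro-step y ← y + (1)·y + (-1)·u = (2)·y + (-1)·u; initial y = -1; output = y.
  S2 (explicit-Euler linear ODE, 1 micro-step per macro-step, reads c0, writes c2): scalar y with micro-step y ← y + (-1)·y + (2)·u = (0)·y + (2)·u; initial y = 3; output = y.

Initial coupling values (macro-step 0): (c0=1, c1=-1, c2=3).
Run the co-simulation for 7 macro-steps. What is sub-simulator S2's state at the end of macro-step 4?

S2 state at macro-step 4 = -4

macro 1: S0 reads c0=1 → after 1×micro: 4; S1 reads c2=3 → after 1×micro: -5; S2 reads c0=4 → after 1×micro: 8 ⇒ (c0=4, c1=-5, c2=8)
macro 2: S0 reads c0=4 → after 1×micro: 0; S1 reads c2=8 → after 1×micro: -18; S2 reads c0=0 → after 1×micro: 0 ⇒ (c0=0, c1=-18, c2=0)
macro 3: S0 reads c0=0 → after 1×micro: 2; S1 reads c2=0 → after 1×micro: -36; S2 reads c0=2 → after 1×micro: 4 ⇒ (c0=2, c1=-36, c2=4)
macro 4: S0 reads c0=2 → after 1×micro: -2; S1 reads c2=4 → after 1×micro: -76; S2 reads c0=-2 → after 1×micro: -4 ⇒ (c0=-2, c1=-76, c2=-4)
macro 5: S0 reads c0=-2 → after 1×micro: 0; S1 reads c2=-4 → after 1×micro: -148; S2 reads c0=0 → after 1×micro: 0 ⇒ (c0=0, c1=-148, c2=0)
macro 6: S0 reads c0=0 → after 1×micro: 2; S1 reads c2=0 → after 1×micro: -296; S2 reads c0=2 → after 1×micro: 4 ⇒ (c0=2, c1=-296, c2=4)
macro 7: S0 reads c0=2 → after 1×micro: -2; S1 reads c2=4 → after 1×micro: -596; S2 reads c0=-2 → after 1×micro: -4 ⇒ (c0=-2, c1=-596, c2=-4)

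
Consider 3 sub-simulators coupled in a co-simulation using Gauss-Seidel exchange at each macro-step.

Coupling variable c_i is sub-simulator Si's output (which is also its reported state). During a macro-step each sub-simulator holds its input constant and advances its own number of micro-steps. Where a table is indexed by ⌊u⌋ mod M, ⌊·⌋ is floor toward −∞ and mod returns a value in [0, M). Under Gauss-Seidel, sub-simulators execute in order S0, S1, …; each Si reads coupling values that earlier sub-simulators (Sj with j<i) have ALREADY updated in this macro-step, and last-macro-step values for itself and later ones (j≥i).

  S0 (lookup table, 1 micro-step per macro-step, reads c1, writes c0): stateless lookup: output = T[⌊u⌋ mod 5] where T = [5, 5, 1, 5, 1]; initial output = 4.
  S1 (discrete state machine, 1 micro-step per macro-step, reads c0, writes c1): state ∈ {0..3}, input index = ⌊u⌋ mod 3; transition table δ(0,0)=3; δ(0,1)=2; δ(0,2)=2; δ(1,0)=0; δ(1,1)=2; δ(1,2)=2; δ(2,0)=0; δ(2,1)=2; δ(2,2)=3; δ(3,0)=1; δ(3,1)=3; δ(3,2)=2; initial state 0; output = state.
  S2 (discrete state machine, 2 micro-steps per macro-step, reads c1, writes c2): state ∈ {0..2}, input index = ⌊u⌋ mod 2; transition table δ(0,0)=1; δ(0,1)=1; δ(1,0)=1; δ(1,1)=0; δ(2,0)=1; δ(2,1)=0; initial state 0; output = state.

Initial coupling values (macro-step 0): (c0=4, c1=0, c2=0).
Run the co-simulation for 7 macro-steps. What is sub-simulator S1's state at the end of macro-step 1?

macro 1: S0 reads c1=0 → after 1×micro: 5; S1 reads c0=5 → after 1×micro: 2; S2 reads c1=2 → after 2×micro: 1 ⇒ (c0=5, c1=2, c2=1)
macro 2: S0 reads c1=2 → after 1×micro: 1; S1 reads c0=1 → after 1×micro: 2; S2 reads c1=2 → after 2×micro: 1 ⇒ (c0=1, c1=2, c2=1)
macro 3: S0 reads c1=2 → after 1×micro: 1; S1 reads c0=1 → after 1×micro: 2; S2 reads c1=2 → after 2×micro: 1 ⇒ (c0=1, c1=2, c2=1)
macro 4: S0 reads c1=2 → after 1×micro: 1; S1 reads c0=1 → after 1×micro: 2; S2 reads c1=2 → after 2×micro: 1 ⇒ (c0=1, c1=2, c2=1)
macro 5: S0 reads c1=2 → after 1×micro: 1; S1 reads c0=1 → after 1×micro: 2; S2 reads c1=2 → after 2×micro: 1 ⇒ (c0=1, c1=2, c2=1)
macro 6: S0 reads c1=2 → after 1×micro: 1; S1 reads c0=1 → after 1×micro: 2; S2 reads c1=2 → after 2×micro: 1 ⇒ (c0=1, c1=2, c2=1)
macro 7: S0 reads c1=2 → after 1×micro: 1; S1 reads c0=1 → after 1×micro: 2; S2 reads c1=2 → after 2×micro: 1 ⇒ (c0=1, c1=2, c2=1)

S1 state at macro-step 1 = 2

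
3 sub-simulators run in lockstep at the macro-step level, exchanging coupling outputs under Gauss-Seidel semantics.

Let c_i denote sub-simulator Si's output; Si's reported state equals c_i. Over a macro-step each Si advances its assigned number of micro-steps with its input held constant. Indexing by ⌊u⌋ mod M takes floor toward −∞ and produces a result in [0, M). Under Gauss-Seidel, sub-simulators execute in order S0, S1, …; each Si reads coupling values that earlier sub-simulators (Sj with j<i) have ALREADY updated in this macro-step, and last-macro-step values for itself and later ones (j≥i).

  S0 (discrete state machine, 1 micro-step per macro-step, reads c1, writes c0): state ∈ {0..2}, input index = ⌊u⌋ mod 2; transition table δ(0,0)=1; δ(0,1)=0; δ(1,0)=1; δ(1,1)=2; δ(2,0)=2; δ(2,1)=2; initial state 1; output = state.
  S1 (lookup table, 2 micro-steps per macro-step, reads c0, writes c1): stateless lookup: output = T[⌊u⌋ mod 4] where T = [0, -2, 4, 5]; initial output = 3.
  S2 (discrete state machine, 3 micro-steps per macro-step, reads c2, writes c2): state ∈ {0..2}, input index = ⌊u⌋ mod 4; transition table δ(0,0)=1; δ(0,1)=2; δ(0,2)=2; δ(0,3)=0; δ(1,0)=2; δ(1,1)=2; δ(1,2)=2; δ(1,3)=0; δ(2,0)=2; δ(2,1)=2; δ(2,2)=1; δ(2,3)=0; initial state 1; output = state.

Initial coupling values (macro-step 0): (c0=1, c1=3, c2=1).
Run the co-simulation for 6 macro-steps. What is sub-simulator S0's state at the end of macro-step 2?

S0 state at macro-step 2 = 2

macro 1: S0 reads c1=3 → after 1×micro: 2; S1 reads c0=2 → after 2×micro: 4; S2 reads c2=1 → after 3×micro: 2 ⇒ (c0=2, c1=4, c2=2)
macro 2: S0 reads c1=4 → after 1×micro: 2; S1 reads c0=2 → after 2×micro: 4; S2 reads c2=2 → after 3×micro: 1 ⇒ (c0=2, c1=4, c2=1)
macro 3: S0 reads c1=4 → after 1×micro: 2; S1 reads c0=2 → after 2×micro: 4; S2 reads c2=1 → after 3×micro: 2 ⇒ (c0=2, c1=4, c2=2)
macro 4: S0 reads c1=4 → after 1×micro: 2; S1 reads c0=2 → after 2×micro: 4; S2 reads c2=2 → after 3×micro: 1 ⇒ (c0=2, c1=4, c2=1)
macro 5: S0 reads c1=4 → after 1×micro: 2; S1 reads c0=2 → after 2×micro: 4; S2 reads c2=1 → after 3×micro: 2 ⇒ (c0=2, c1=4, c2=2)
macro 6: S0 reads c1=4 → after 1×micro: 2; S1 reads c0=2 → after 2×micro: 4; S2 reads c2=2 → after 3×micro: 1 ⇒ (c0=2, c1=4, c2=1)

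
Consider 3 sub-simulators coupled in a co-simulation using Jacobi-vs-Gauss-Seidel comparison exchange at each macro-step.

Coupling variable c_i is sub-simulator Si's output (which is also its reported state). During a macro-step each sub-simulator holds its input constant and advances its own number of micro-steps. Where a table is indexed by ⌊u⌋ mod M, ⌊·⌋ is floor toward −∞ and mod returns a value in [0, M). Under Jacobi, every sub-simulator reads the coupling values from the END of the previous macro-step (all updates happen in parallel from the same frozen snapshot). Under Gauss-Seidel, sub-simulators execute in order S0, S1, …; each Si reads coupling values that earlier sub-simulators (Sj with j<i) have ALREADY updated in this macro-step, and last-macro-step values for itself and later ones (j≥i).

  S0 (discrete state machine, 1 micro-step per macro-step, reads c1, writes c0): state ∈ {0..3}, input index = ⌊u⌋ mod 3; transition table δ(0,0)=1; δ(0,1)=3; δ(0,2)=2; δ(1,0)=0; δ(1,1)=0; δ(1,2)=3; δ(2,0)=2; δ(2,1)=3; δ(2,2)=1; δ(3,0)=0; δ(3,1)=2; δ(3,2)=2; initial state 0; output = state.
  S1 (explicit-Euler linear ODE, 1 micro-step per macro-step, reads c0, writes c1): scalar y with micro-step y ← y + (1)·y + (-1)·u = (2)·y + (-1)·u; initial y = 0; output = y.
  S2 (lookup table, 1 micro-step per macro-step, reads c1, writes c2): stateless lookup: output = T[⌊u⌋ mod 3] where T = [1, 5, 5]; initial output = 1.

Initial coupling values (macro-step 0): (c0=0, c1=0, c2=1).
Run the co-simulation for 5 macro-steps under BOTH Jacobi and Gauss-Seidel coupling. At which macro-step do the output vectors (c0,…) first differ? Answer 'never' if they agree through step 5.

[Jacobi] macro 1: S0 reads c1=0 → after 1×micro: 1; S1 reads c0=0 → after 1×micro: 0; S2 reads c1=0 → after 1×micro: 1 ⇒ (c0=1, c1=0, c2=1)
[Jacobi] macro 2: S0 reads c1=0 → after 1×micro: 0; S1 reads c0=1 → after 1×micro: -1; S2 reads c1=0 → after 1×micro: 1 ⇒ (c0=0, c1=-1, c2=1)
[Jacobi] macro 3: S0 reads c1=-1 → after 1×micro: 2; S1 reads c0=0 → after 1×micro: -2; S2 reads c1=-1 → after 1×micro: 5 ⇒ (c0=2, c1=-2, c2=5)
[Jacobi] macro 4: S0 reads c1=-2 → after 1×micro: 3; S1 reads c0=2 → after 1×micro: -6; S2 reads c1=-2 → after 1×micro: 5 ⇒ (c0=3, c1=-6, c2=5)
[Jacobi] macro 5: S0 reads c1=-6 → after 1×micro: 0; S1 reads c0=3 → after 1×micro: -15; S2 reads c1=-6 → after 1×micro: 1 ⇒ (c0=0, c1=-15, c2=1)
[Gauss-Seidel] macro 1: S0 reads c1=0 → after 1×micro: 1; S1 reads c0=1 → after 1×micro: -1; S2 reads c1=-1 → after 1×micro: 5 ⇒ (c0=1, c1=-1, c2=5)
[Gauss-Seidel] macro 2: S0 reads c1=-1 → after 1×micro: 3; S1 reads c0=3 → after 1×micro: -5; S2 reads c1=-5 → after 1×micro: 5 ⇒ (c0=3, c1=-5, c2=5)
[Gauss-Seidel] macro 3: S0 reads c1=-5 → after 1×micro: 2; S1 reads c0=2 → after 1×micro: -12; S2 reads c1=-12 → after 1×micro: 1 ⇒ (c0=2, c1=-12, c2=1)
[Gauss-Seidel] macro 4: S0 reads c1=-12 → after 1×micro: 2; S1 reads c0=2 → after 1×micro: -26; S2 reads c1=-26 → after 1×micro: 5 ⇒ (c0=2, c1=-26, c2=5)
[Gauss-Seidel] macro 5: S0 reads c1=-26 → after 1×micro: 3; S1 reads c0=3 → after 1×micro: -55; S2 reads c1=-55 → after 1×micro: 5 ⇒ (c0=3, c1=-55, c2=5)

first divergence at macro-step: 1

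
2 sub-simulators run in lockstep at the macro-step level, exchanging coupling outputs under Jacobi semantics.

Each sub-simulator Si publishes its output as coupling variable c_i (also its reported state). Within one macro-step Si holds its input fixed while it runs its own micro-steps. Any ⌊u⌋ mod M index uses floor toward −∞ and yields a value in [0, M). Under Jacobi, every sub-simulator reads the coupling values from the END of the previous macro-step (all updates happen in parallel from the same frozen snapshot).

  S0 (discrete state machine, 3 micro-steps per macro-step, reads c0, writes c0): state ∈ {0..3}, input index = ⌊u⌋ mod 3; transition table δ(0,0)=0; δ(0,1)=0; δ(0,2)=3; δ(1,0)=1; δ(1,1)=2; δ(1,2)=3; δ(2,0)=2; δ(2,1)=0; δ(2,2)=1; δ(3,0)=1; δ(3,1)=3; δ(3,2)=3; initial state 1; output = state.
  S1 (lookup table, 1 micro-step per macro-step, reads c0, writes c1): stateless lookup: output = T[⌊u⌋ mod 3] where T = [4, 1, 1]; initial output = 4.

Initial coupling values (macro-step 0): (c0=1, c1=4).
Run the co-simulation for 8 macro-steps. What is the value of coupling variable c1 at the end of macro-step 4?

macro 1: S0 reads c0=1 → after 3×micro: 0; S1 reads c0=1 → after 1×micro: 1 ⇒ (c0=0, c1=1)
macro 2: S0 reads c0=0 → after 3×micro: 0; S1 reads c0=0 → after 1×micro: 4 ⇒ (c0=0, c1=4)
macro 3: S0 reads c0=0 → after 3×micro: 0; S1 reads c0=0 → after 1×micro: 4 ⇒ (c0=0, c1=4)
macro 4: S0 reads c0=0 → after 3×micro: 0; S1 reads c0=0 → after 1×micro: 4 ⇒ (c0=0, c1=4)
macro 5: S0 reads c0=0 → after 3×micro: 0; S1 reads c0=0 → after 1×micro: 4 ⇒ (c0=0, c1=4)
macro 6: S0 reads c0=0 → after 3×micro: 0; S1 reads c0=0 → after 1×micro: 4 ⇒ (c0=0, c1=4)
macro 7: S0 reads c0=0 → after 3×micro: 0; S1 reads c0=0 → after 1×micro: 4 ⇒ (c0=0, c1=4)
macro 8: S0 reads c0=0 → after 3×micro: 0; S1 reads c0=0 → after 1×micro: 4 ⇒ (c0=0, c1=4)

c1 at macro-step 4 = 4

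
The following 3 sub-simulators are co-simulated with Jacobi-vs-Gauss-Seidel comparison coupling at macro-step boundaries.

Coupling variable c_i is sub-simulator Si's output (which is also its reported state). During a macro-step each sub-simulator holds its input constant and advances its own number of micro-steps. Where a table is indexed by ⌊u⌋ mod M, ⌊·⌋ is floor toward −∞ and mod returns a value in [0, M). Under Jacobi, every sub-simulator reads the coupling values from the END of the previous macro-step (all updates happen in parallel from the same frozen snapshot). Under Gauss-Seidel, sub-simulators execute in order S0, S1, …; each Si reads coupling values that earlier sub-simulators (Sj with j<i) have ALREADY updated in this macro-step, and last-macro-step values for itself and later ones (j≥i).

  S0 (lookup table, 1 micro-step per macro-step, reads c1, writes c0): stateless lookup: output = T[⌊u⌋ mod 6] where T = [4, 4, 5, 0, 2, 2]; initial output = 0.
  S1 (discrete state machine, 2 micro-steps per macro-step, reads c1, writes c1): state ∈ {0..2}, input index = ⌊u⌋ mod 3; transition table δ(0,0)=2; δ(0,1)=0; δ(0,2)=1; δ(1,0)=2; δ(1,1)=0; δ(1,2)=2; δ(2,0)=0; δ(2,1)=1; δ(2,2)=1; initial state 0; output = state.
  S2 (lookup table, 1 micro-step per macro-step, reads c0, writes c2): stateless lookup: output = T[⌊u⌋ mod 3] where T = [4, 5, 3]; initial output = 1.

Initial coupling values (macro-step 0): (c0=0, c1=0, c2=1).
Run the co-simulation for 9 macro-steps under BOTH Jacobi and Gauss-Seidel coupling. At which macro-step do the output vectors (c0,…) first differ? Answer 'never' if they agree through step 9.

first divergence at macro-step: 1

[Jacobi] macro 1: S0 reads c1=0 → after 1×micro: 4; S1 reads c1=0 → after 2×micro: 0; S2 reads c0=0 → after 1×micro: 4 ⇒ (c0=4, c1=0, c2=4)
[Jacobi] macro 2: S0 reads c1=0 → after 1×micro: 4; S1 reads c1=0 → after 2×micro: 0; S2 reads c0=4 → after 1×micro: 5 ⇒ (c0=4, c1=0, c2=5)
[Jacobi] macro 3: S0 reads c1=0 → after 1×micro: 4; S1 reads c1=0 → after 2×micro: 0; S2 reads c0=4 → after 1×micro: 5 ⇒ (c0=4, c1=0, c2=5)
[Jacobi] macro 4: S0 reads c1=0 → after 1×micro: 4; S1 reads c1=0 → after 2×micro: 0; S2 reads c0=4 → after 1×micro: 5 ⇒ (c0=4, c1=0, c2=5)
[Jacobi] macro 5: S0 reads c1=0 → after 1×micro: 4; S1 reads c1=0 → after 2×micro: 0; S2 reads c0=4 → after 1×micro: 5 ⇒ (c0=4, c1=0, c2=5)
[Jacobi] macro 6: S0 reads c1=0 → after 1×micro: 4; S1 reads c1=0 → after 2×micro: 0; S2 reads c0=4 → after 1×micro: 5 ⇒ (c0=4, c1=0, c2=5)
[Jacobi] macro 7: S0 reads c1=0 → after 1×micro: 4; S1 reads c1=0 → after 2×micro: 0; S2 reads c0=4 → after 1×micro: 5 ⇒ (c0=4, c1=0, c2=5)
[Jacobi] macro 8: S0 reads c1=0 → after 1×micro: 4; S1 reads c1=0 → after 2×micro: 0; S2 reads c0=4 → after 1×micro: 5 ⇒ (c0=4, c1=0, c2=5)
[Jacobi] macro 9: S0 reads c1=0 → after 1×micro: 4; S1 reads c1=0 → after 2×micro: 0; S2 reads c0=4 → after 1×micro: 5 ⇒ (c0=4, c1=0, c2=5)
[Gauss-Seidel] macro 1: S0 reads c1=0 → after 1×micro: 4; S1 reads c1=0 → after 2×micro: 0; S2 reads c0=4 → after 1×micro: 5 ⇒ (c0=4, c1=0, c2=5)
[Gauss-Seidel] macro 2: S0 reads c1=0 → after 1×micro: 4; S1 reads c1=0 → after 2×micro: 0; S2 reads c0=4 → after 1×micro: 5 ⇒ (c0=4, c1=0, c2=5)
[Gauss-Seidel] macro 3: S0 reads c1=0 → after 1×micro: 4; S1 reads c1=0 → after 2×micro: 0; S2 reads c0=4 → after 1×micro: 5 ⇒ (c0=4, c1=0, c2=5)
[Gauss-Seidel] macro 4: S0 reads c1=0 → after 1×micro: 4; S1 reads c1=0 → after 2×micro: 0; S2 reads c0=4 → after 1×micro: 5 ⇒ (c0=4, c1=0, c2=5)
[Gauss-Seidel] macro 5: S0 reads c1=0 → after 1×micro: 4; S1 reads c1=0 → after 2×micro: 0; S2 reads c0=4 → after 1×micro: 5 ⇒ (c0=4, c1=0, c2=5)
[Gauss-Seidel] macro 6: S0 reads c1=0 → after 1×micro: 4; S1 reads c1=0 → after 2×micro: 0; S2 reads c0=4 → after 1×micro: 5 ⇒ (c0=4, c1=0, c2=5)
[Gauss-Seidel] macro 7: S0 reads c1=0 → after 1×micro: 4; S1 reads c1=0 → after 2×micro: 0; S2 reads c0=4 → after 1×micro: 5 ⇒ (c0=4, c1=0, c2=5)
[Gauss-Seidel] macro 8: S0 reads c1=0 → after 1×micro: 4; S1 reads c1=0 → after 2×micro: 0; S2 reads c0=4 → after 1×micro: 5 ⇒ (c0=4, c1=0, c2=5)
[Gauss-Seidel] macro 9: S0 reads c1=0 → after 1×micro: 4; S1 reads c1=0 → after 2×micro: 0; S2 reads c0=4 → after 1×micro: 5 ⇒ (c0=4, c1=0, c2=5)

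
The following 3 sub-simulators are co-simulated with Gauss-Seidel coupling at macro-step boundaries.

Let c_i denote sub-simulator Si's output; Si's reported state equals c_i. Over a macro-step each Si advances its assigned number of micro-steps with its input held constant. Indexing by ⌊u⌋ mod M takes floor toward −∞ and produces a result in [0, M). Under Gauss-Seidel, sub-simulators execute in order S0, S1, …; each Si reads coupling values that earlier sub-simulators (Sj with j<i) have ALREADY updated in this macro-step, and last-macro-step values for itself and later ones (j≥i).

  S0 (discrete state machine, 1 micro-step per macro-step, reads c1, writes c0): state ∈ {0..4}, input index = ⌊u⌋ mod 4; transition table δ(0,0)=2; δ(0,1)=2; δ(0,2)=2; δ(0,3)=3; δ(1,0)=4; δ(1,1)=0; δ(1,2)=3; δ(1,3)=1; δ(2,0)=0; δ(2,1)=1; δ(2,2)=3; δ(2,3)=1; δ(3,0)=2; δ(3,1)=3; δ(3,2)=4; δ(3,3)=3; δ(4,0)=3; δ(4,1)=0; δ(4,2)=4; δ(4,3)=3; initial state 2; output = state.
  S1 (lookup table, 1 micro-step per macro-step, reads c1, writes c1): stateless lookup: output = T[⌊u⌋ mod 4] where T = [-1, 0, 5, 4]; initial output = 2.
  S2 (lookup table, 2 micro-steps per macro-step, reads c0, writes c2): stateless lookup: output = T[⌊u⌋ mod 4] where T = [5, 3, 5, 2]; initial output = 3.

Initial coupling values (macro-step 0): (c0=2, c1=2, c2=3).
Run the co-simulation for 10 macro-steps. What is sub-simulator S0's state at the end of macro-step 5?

macro 1: S0 reads c1=2 → after 1×micro: 3; S1 reads c1=2 → after 1×micro: 5; S2 reads c0=3 → after 2×micro: 2 ⇒ (c0=3, c1=5, c2=2)
macro 2: S0 reads c1=5 → after 1×micro: 3; S1 reads c1=5 → after 1×micro: 0; S2 reads c0=3 → after 2×micro: 2 ⇒ (c0=3, c1=0, c2=2)
macro 3: S0 reads c1=0 → after 1×micro: 2; S1 reads c1=0 → after 1×micro: -1; S2 reads c0=2 → after 2×micro: 5 ⇒ (c0=2, c1=-1, c2=5)
macro 4: S0 reads c1=-1 → after 1×micro: 1; S1 reads c1=-1 → after 1×micro: 4; S2 reads c0=1 → after 2×micro: 3 ⇒ (c0=1, c1=4, c2=3)
macro 5: S0 reads c1=4 → after 1×micro: 4; S1 reads c1=4 → after 1×micro: -1; S2 reads c0=4 → after 2×micro: 5 ⇒ (c0=4, c1=-1, c2=5)
macro 6: S0 reads c1=-1 → after 1×micro: 3; S1 reads c1=-1 → after 1×micro: 4; S2 reads c0=3 → after 2×micro: 2 ⇒ (c0=3, c1=4, c2=2)
macro 7: S0 reads c1=4 → after 1×micro: 2; S1 reads c1=4 → after 1×micro: -1; S2 reads c0=2 → after 2×micro: 5 ⇒ (c0=2, c1=-1, c2=5)
macro 8: S0 reads c1=-1 → after 1×micro: 1; S1 reads c1=-1 → after 1×micro: 4; S2 reads c0=1 → after 2×micro: 3 ⇒ (c0=1, c1=4, c2=3)
macro 9: S0 reads c1=4 → after 1×micro: 4; S1 reads c1=4 → after 1×micro: -1; S2 reads c0=4 → after 2×micro: 5 ⇒ (c0=4, c1=-1, c2=5)
macro 10: S0 reads c1=-1 → after 1×micro: 3; S1 reads c1=-1 → after 1×micro: 4; S2 reads c0=3 → after 2×micro: 2 ⇒ (c0=3, c1=4, c2=2)

S0 state at macro-step 5 = 4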